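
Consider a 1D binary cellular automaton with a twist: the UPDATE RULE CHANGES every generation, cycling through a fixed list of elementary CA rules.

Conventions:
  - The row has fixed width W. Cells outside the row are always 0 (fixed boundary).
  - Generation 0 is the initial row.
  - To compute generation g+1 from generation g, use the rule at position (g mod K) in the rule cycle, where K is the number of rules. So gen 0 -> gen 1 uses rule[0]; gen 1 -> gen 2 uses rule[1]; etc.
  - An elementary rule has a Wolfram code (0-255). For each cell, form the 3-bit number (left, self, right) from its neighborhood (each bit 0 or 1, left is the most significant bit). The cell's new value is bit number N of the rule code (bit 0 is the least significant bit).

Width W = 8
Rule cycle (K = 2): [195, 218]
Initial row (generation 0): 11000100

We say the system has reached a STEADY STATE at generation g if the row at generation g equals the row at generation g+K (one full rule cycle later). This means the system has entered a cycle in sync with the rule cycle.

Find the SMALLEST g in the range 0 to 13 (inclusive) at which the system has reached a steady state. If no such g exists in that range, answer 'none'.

Answer: 10

Derivation:
Gen 0: 11000100
Gen 1 (rule 195): 01011001
Gen 2 (rule 218): 10011110
Gen 3 (rule 195): 00101110
Gen 4 (rule 218): 01001111
Gen 5 (rule 195): 10010111
Gen 6 (rule 218): 01100111
Gen 7 (rule 195): 10101011
Gen 8 (rule 218): 00000011
Gen 9 (rule 195): 11111101
Gen 10 (rule 218): 11111100
Gen 11 (rule 195): 01111101
Gen 12 (rule 218): 11111100
Gen 13 (rule 195): 01111101
Gen 14 (rule 218): 11111100
Gen 15 (rule 195): 01111101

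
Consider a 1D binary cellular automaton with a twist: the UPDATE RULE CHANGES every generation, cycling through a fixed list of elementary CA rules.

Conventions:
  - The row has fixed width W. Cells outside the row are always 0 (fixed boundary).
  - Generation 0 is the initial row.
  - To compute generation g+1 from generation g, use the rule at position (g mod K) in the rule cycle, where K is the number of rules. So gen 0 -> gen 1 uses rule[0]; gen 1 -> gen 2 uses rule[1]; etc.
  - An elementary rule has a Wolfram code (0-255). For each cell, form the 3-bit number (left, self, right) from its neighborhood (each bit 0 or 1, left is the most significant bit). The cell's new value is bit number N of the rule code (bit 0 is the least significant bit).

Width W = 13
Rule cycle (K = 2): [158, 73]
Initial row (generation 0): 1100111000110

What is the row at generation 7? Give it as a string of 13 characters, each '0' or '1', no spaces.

Answer: 1011110100011

Derivation:
Gen 0: 1100111000110
Gen 1 (rule 158): 1011110101101
Gen 2 (rule 73): 0010010001100
Gen 3 (rule 158): 0111111011010
Gen 4 (rule 73): 0100001011000
Gen 5 (rule 158): 1110011010100
Gen 6 (rule 73): 1010011000001
Gen 7 (rule 158): 1011110100011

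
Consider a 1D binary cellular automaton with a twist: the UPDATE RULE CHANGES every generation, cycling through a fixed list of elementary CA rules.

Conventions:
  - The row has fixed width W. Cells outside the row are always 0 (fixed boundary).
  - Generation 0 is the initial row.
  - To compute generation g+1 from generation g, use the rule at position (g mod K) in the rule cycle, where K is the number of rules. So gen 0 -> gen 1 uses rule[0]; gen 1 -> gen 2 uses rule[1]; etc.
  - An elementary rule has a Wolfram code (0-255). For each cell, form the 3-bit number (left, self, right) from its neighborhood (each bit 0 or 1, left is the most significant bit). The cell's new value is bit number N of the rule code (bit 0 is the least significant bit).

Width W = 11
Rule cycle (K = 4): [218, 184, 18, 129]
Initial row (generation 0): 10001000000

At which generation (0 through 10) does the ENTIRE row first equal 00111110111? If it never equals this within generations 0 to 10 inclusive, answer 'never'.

Gen 0: 10001000000
Gen 1 (rule 218): 01010100000
Gen 2 (rule 184): 00101010000
Gen 3 (rule 18): 01000001000
Gen 4 (rule 129): 00011100011
Gen 5 (rule 218): 00111110111
Gen 6 (rule 184): 00111101110
Gen 7 (rule 18): 01000000001
Gen 8 (rule 129): 00011111100
Gen 9 (rule 218): 00111111110
Gen 10 (rule 184): 00111111101

Answer: 5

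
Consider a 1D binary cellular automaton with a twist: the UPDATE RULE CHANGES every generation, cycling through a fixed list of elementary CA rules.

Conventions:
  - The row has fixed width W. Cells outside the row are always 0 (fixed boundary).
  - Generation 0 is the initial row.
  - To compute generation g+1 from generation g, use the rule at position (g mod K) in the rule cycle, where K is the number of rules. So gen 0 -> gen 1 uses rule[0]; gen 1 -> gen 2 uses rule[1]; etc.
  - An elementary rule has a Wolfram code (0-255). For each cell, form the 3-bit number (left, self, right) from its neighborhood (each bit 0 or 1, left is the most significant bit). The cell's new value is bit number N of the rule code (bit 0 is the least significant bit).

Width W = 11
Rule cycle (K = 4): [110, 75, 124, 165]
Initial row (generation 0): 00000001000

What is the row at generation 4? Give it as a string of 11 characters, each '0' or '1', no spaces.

Answer: 10111100110

Derivation:
Gen 0: 00000001000
Gen 1 (rule 110): 00000011000
Gen 2 (rule 75): 11111111011
Gen 3 (rule 124): 10000001111
Gen 4 (rule 165): 10111100110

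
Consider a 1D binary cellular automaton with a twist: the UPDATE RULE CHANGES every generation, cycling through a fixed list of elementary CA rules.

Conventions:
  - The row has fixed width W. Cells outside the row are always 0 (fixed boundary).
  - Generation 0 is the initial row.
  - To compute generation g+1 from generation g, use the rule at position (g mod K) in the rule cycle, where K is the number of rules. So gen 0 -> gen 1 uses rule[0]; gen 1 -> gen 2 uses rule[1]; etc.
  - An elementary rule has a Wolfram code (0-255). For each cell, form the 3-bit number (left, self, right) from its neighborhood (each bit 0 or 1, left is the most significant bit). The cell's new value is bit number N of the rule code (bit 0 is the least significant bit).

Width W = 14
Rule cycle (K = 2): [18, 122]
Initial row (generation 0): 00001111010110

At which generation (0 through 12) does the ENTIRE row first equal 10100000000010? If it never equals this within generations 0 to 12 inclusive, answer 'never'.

Gen 0: 00001111010110
Gen 1 (rule 18): 00010000000001
Gen 2 (rule 122): 00101000000010
Gen 3 (rule 18): 01000100000101
Gen 4 (rule 122): 10101010001010
Gen 5 (rule 18): 00000001010001
Gen 6 (rule 122): 00000010101010
Gen 7 (rule 18): 00000100000001
Gen 8 (rule 122): 00001010000010
Gen 9 (rule 18): 00010001000101
Gen 10 (rule 122): 00101010101010
Gen 11 (rule 18): 01000000000001
Gen 12 (rule 122): 10100000000010

Answer: 12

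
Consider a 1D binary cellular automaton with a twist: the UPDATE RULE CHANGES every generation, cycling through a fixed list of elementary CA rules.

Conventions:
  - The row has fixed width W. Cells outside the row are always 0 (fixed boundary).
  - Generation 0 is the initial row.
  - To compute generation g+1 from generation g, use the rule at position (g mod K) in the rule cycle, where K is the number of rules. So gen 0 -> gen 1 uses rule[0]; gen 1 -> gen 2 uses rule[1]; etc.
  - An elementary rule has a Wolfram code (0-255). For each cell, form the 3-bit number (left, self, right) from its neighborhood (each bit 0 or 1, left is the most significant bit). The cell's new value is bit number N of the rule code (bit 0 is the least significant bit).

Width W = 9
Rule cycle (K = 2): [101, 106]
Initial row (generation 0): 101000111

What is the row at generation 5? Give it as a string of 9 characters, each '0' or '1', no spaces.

Gen 0: 101000111
Gen 1 (rule 101): 111010001
Gen 2 (rule 106): 101100010
Gen 3 (rule 101): 110101010
Gen 4 (rule 106): 111010100
Gen 5 (rule 101): 001111101

Answer: 001111101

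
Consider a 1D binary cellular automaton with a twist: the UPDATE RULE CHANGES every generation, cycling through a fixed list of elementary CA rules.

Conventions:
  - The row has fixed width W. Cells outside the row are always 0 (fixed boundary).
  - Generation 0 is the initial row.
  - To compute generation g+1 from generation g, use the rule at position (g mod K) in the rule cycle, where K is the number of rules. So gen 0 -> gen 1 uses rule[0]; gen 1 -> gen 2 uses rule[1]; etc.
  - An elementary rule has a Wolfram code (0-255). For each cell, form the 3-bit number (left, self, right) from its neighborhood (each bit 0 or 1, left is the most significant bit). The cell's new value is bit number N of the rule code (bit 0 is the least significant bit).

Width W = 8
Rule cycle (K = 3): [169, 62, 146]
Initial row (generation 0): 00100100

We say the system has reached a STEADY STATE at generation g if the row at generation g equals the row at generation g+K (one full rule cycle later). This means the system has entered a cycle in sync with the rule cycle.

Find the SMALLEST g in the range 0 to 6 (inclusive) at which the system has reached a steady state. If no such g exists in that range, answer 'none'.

Gen 0: 00100100
Gen 1 (rule 169): 10000001
Gen 2 (rule 62): 11000011
Gen 3 (rule 146): 00100100
Gen 4 (rule 169): 10000001
Gen 5 (rule 62): 11000011
Gen 6 (rule 146): 00100100
Gen 7 (rule 169): 10000001
Gen 8 (rule 62): 11000011
Gen 9 (rule 146): 00100100

Answer: 0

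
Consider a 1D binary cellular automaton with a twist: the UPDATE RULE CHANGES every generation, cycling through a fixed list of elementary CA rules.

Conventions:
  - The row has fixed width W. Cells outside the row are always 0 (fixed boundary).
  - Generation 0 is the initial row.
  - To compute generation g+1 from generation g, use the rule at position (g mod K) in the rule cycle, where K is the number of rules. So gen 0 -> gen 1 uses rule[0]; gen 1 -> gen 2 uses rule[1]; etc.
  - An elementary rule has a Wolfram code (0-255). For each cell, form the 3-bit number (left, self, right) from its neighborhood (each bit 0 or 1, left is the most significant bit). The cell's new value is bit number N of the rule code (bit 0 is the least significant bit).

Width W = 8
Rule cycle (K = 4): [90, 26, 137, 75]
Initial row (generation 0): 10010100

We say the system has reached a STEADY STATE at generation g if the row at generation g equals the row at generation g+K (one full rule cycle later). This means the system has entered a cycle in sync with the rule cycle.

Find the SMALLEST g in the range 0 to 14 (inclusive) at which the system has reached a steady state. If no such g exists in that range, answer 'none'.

Answer: 3

Derivation:
Gen 0: 10010100
Gen 1 (rule 90): 01100010
Gen 2 (rule 26): 11010101
Gen 3 (rule 137): 10000000
Gen 4 (rule 75): 00111111
Gen 5 (rule 90): 01100001
Gen 6 (rule 26): 11010010
Gen 7 (rule 137): 10000000
Gen 8 (rule 75): 00111111
Gen 9 (rule 90): 01100001
Gen 10 (rule 26): 11010010
Gen 11 (rule 137): 10000000
Gen 12 (rule 75): 00111111
Gen 13 (rule 90): 01100001
Gen 14 (rule 26): 11010010
Gen 15 (rule 137): 10000000
Gen 16 (rule 75): 00111111
Gen 17 (rule 90): 01100001
Gen 18 (rule 26): 11010010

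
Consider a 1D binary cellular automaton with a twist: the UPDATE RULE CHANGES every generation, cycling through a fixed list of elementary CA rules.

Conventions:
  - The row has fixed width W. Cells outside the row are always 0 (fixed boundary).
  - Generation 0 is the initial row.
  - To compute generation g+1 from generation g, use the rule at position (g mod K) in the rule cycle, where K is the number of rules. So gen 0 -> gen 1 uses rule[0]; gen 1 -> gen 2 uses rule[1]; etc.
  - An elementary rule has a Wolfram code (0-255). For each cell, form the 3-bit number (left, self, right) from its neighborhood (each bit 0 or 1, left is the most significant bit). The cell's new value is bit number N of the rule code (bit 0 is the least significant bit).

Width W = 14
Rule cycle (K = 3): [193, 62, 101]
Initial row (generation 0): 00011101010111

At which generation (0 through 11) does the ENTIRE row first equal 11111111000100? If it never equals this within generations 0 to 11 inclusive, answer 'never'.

Gen 0: 00011101010111
Gen 1 (rule 193): 11001100000011
Gen 2 (rule 62): 10111010000110
Gen 3 (rule 101): 11001110110010
Gen 4 (rule 193): 01000110010000
Gen 5 (rule 62): 11101101111000
Gen 6 (rule 101): 00110110001011
Gen 7 (rule 193): 10010010100001
Gen 8 (rule 62): 11111111110011
Gen 9 (rule 101): 00000000010001
Gen 10 (rule 193): 11111111000100
Gen 11 (rule 62): 10000000101110

Answer: 10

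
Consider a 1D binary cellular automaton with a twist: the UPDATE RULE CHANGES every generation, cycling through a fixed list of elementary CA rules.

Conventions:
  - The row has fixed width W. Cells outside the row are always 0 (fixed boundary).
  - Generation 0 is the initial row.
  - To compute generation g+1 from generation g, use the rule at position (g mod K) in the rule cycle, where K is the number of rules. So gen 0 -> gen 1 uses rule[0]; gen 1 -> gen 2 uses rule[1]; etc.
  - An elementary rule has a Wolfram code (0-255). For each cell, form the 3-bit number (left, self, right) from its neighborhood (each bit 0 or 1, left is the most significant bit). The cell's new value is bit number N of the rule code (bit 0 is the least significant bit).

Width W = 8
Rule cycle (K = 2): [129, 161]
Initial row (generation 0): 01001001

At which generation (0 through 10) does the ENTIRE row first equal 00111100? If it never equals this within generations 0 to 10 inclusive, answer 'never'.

Answer: 4

Derivation:
Gen 0: 01001001
Gen 1 (rule 129): 00000000
Gen 2 (rule 161): 11111111
Gen 3 (rule 129): 01111110
Gen 4 (rule 161): 00111100
Gen 5 (rule 129): 10011001
Gen 6 (rule 161): 00000000
Gen 7 (rule 129): 11111111
Gen 8 (rule 161): 01111110
Gen 9 (rule 129): 00111100
Gen 10 (rule 161): 10011001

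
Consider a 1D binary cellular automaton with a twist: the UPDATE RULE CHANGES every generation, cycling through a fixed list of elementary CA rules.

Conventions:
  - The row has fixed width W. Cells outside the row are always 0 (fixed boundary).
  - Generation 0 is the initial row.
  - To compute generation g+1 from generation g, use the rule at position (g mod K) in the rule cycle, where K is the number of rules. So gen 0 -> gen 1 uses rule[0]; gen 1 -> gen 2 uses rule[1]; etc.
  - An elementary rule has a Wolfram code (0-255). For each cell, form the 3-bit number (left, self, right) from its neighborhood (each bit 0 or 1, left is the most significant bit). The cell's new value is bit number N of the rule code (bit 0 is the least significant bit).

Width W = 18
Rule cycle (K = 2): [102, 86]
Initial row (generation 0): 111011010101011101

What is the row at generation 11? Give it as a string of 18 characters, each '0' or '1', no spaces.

Answer: 100001011100011011

Derivation:
Gen 0: 111011010101011101
Gen 1 (rule 102): 001101111111100111
Gen 2 (rule 86): 010100000000111001
Gen 3 (rule 102): 111100000001001011
Gen 4 (rule 86): 000110000011111001
Gen 5 (rule 102): 001010000100001011
Gen 6 (rule 86): 011011001110011001
Gen 7 (rule 102): 101101010010101011
Gen 8 (rule 86): 100101011110101001
Gen 9 (rule 102): 101111100011111011
Gen 10 (rule 86): 100000110100001001
Gen 11 (rule 102): 100001011100011011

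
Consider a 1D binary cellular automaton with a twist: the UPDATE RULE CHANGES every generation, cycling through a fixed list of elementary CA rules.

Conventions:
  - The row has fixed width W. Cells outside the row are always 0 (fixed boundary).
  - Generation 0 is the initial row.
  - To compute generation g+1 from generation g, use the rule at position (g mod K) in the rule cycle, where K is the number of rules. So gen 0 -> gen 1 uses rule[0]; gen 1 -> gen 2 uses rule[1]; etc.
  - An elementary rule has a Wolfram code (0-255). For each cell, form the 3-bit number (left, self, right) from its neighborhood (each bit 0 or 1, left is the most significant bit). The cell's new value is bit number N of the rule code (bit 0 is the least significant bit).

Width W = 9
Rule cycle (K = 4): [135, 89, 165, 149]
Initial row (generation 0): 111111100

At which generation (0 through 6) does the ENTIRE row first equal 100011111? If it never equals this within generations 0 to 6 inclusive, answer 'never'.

Answer: never

Derivation:
Gen 0: 111111100
Gen 1 (rule 135): 011111001
Gen 2 (rule 89): 010001100
Gen 3 (rule 165): 010100001
Gen 4 (rule 149): 010111101
Gen 5 (rule 135): 110011001
Gen 6 (rule 89): 111011100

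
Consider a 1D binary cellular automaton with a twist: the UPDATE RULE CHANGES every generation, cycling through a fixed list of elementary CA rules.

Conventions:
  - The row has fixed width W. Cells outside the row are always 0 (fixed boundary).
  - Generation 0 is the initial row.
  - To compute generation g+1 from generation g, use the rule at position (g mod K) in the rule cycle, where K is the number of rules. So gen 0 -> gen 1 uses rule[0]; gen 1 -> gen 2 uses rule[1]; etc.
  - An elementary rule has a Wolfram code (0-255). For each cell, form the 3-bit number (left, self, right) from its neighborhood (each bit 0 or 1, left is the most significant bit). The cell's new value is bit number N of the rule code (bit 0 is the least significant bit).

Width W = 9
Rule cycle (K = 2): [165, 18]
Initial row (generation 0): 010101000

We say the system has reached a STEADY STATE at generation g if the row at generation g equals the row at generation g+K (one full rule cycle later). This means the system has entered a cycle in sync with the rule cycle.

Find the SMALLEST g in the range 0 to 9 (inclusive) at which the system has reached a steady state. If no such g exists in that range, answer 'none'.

Answer: 4

Derivation:
Gen 0: 010101000
Gen 1 (rule 165): 011111011
Gen 2 (rule 18): 100000000
Gen 3 (rule 165): 101111111
Gen 4 (rule 18): 000000000
Gen 5 (rule 165): 111111111
Gen 6 (rule 18): 000000000
Gen 7 (rule 165): 111111111
Gen 8 (rule 18): 000000000
Gen 9 (rule 165): 111111111
Gen 10 (rule 18): 000000000
Gen 11 (rule 165): 111111111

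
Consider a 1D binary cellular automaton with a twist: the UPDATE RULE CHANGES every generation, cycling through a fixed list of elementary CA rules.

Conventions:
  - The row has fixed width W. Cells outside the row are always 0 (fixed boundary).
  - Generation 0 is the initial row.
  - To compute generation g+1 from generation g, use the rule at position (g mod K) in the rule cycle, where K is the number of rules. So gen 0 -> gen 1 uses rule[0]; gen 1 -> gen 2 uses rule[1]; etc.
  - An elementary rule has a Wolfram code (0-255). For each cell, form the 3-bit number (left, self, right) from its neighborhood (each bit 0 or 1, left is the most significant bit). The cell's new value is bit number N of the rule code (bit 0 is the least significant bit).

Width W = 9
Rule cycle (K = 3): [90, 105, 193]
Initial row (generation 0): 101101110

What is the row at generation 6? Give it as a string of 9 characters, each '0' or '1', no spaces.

Answer: 000011100

Derivation:
Gen 0: 101101110
Gen 1 (rule 90): 001101011
Gen 2 (rule 105): 101110111
Gen 3 (rule 193): 000110011
Gen 4 (rule 90): 001111111
Gen 5 (rule 105): 101000001
Gen 6 (rule 193): 000011100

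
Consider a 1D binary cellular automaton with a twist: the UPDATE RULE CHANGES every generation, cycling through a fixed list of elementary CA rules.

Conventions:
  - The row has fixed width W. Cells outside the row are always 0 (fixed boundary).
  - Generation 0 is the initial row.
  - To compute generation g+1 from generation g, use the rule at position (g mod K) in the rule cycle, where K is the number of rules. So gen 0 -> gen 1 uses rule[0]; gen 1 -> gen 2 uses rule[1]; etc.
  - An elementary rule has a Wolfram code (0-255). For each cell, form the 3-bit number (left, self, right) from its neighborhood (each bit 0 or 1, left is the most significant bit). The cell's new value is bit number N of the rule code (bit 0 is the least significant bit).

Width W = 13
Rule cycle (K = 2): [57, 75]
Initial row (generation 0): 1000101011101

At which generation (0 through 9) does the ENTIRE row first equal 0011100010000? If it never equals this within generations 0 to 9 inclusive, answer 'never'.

Answer: never

Derivation:
Gen 0: 1000101011101
Gen 1 (rule 57): 0110010110010
Gen 2 (rule 75): 1110100110100
Gen 3 (rule 57): 1001010101011
Gen 4 (rule 75): 0010000000011
Gen 5 (rule 57): 1001111111010
Gen 6 (rule 75): 0011000001000
Gen 7 (rule 57): 1010111100111
Gen 8 (rule 75): 0000100101101
Gen 9 (rule 57): 1110010011010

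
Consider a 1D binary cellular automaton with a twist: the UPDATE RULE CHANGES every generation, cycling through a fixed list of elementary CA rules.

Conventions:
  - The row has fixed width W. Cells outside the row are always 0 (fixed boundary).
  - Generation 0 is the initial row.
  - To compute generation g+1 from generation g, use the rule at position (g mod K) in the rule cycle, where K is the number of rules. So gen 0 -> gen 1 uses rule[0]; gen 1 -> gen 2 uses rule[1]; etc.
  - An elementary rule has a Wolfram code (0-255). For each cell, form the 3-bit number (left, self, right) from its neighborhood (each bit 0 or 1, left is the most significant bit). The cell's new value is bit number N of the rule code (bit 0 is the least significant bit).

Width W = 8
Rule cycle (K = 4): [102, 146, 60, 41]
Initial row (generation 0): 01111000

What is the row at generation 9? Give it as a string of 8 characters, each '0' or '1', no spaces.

Gen 0: 01111000
Gen 1 (rule 102): 10001000
Gen 2 (rule 146): 01010100
Gen 3 (rule 60): 01111110
Gen 4 (rule 41): 01000000
Gen 5 (rule 102): 11000000
Gen 6 (rule 146): 00100000
Gen 7 (rule 60): 00110000
Gen 8 (rule 41): 10100111
Gen 9 (rule 102): 11101001

Answer: 11101001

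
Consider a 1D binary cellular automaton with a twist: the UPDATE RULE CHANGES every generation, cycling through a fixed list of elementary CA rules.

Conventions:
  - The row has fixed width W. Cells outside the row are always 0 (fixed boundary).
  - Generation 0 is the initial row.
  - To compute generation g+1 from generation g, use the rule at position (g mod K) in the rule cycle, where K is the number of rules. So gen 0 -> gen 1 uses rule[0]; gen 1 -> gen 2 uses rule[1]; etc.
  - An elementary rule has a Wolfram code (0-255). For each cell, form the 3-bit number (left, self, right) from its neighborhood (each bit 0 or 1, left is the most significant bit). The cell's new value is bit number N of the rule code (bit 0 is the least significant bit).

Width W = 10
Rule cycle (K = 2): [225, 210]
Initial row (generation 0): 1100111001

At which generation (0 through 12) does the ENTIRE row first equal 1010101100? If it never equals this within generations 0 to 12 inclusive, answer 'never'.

Answer: 2

Derivation:
Gen 0: 1100111001
Gen 1 (rule 225): 0100011000
Gen 2 (rule 210): 1010101100
Gen 3 (rule 225): 0101010101
Gen 4 (rule 210): 1000000000
Gen 5 (rule 225): 0011111111
Gen 6 (rule 210): 0101111111
Gen 7 (rule 225): 0010111111
Gen 8 (rule 210): 0100011111
Gen 9 (rule 225): 0001001111
Gen 10 (rule 210): 0010110111
Gen 11 (rule 225): 1001011011
Gen 12 (rule 210): 0110001001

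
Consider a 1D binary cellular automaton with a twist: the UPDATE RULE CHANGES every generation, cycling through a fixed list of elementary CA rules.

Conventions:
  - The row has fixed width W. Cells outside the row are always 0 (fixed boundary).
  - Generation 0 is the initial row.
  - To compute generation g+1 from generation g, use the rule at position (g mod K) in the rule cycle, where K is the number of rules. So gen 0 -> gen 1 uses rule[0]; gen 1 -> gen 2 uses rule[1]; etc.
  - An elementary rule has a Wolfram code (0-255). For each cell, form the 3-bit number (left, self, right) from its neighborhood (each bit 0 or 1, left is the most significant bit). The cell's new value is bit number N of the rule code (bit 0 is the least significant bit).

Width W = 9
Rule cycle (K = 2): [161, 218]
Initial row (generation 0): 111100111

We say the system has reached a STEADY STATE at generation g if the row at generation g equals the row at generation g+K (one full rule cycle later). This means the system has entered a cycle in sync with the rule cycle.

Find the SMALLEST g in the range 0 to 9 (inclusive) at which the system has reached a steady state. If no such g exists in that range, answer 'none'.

Answer: 1

Derivation:
Gen 0: 111100111
Gen 1 (rule 161): 011000010
Gen 2 (rule 218): 111100101
Gen 3 (rule 161): 011000010
Gen 4 (rule 218): 111100101
Gen 5 (rule 161): 011000010
Gen 6 (rule 218): 111100101
Gen 7 (rule 161): 011000010
Gen 8 (rule 218): 111100101
Gen 9 (rule 161): 011000010
Gen 10 (rule 218): 111100101
Gen 11 (rule 161): 011000010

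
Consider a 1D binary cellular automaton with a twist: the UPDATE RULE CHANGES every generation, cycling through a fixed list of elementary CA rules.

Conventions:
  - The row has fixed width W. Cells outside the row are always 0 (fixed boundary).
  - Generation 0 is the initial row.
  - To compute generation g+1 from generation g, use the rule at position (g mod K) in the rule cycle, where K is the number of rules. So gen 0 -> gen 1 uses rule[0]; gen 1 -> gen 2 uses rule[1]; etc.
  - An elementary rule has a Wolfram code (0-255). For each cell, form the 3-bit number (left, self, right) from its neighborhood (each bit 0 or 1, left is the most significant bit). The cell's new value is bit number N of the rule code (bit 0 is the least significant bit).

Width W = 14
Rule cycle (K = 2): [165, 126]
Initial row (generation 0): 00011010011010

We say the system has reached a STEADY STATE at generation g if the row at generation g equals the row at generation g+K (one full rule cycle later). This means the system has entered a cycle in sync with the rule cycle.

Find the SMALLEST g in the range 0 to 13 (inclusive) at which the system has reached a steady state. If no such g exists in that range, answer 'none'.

Gen 0: 00011010011010
Gen 1 (rule 165): 11000110000110
Gen 2 (rule 126): 11101111001111
Gen 3 (rule 165): 01010110000110
Gen 4 (rule 126): 11111111001111
Gen 5 (rule 165): 01111110000110
Gen 6 (rule 126): 11000011001111
Gen 7 (rule 165): 00011000000110
Gen 8 (rule 126): 00111100001111
Gen 9 (rule 165): 10011001100110
Gen 10 (rule 126): 11111111111111
Gen 11 (rule 165): 01111111111110
Gen 12 (rule 126): 11000000000011
Gen 13 (rule 165): 00011111111000
Gen 14 (rule 126): 00110000001100
Gen 15 (rule 165): 10000111100001

Answer: none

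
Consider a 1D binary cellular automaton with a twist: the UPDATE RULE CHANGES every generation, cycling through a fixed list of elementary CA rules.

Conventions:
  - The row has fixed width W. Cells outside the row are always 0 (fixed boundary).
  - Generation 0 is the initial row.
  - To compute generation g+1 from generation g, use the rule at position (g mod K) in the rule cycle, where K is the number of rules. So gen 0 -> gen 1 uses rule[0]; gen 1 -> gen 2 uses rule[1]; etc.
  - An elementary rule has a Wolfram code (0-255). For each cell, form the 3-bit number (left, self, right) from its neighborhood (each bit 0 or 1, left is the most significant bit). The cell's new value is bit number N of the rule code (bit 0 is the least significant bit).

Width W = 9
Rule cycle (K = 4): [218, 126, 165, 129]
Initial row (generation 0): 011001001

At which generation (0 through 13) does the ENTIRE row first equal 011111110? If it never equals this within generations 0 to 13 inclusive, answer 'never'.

Answer: 11

Derivation:
Gen 0: 011001001
Gen 1 (rule 218): 111110110
Gen 2 (rule 126): 100011111
Gen 3 (rule 165): 101001110
Gen 4 (rule 129): 000000100
Gen 5 (rule 218): 000001010
Gen 6 (rule 126): 000011111
Gen 7 (rule 165): 111001110
Gen 8 (rule 129): 010000100
Gen 9 (rule 218): 101001010
Gen 10 (rule 126): 111111111
Gen 11 (rule 165): 011111110
Gen 12 (rule 129): 001111100
Gen 13 (rule 218): 011111110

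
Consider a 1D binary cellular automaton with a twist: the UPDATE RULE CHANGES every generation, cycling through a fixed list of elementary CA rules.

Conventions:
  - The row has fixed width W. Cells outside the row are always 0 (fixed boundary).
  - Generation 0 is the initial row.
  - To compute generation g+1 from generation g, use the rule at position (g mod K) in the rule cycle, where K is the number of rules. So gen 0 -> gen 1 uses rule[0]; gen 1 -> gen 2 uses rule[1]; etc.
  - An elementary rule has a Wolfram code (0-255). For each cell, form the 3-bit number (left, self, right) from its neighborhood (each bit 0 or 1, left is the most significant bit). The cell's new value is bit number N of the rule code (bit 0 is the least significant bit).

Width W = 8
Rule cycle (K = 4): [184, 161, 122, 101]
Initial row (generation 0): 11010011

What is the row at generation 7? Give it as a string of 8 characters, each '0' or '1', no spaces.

Gen 0: 11010011
Gen 1 (rule 184): 10101010
Gen 2 (rule 161): 01010100
Gen 3 (rule 122): 10101010
Gen 4 (rule 101): 11111110
Gen 5 (rule 184): 11111101
Gen 6 (rule 161): 01111010
Gen 7 (rule 122): 11001101

Answer: 11001101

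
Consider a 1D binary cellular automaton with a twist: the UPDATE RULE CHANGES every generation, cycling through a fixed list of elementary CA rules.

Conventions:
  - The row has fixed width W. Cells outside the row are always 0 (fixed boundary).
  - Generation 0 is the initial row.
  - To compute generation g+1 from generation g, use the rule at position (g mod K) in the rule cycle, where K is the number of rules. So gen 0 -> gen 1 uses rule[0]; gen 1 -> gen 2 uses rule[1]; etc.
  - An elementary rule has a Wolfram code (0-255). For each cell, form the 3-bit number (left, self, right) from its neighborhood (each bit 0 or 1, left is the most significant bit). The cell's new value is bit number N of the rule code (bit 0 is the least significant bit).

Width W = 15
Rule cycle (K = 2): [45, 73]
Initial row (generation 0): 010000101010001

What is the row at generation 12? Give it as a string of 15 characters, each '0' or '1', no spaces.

Gen 0: 010000101010001
Gen 1 (rule 45): 010110111110101
Gen 2 (rule 73): 000110100010000
Gen 3 (rule 45): 110101101010111
Gen 4 (rule 73): 110001100000101
Gen 5 (rule 45): 100101001110111
Gen 6 (rule 73): 000000001010101
Gen 7 (rule 45): 111111101111111
Gen 8 (rule 73): 100000101000001
Gen 9 (rule 45): 101110111011101
Gen 10 (rule 73): 001010101010100
Gen 11 (rule 45): 101111111111101
Gen 12 (rule 73): 001000000000100

Answer: 001000000000100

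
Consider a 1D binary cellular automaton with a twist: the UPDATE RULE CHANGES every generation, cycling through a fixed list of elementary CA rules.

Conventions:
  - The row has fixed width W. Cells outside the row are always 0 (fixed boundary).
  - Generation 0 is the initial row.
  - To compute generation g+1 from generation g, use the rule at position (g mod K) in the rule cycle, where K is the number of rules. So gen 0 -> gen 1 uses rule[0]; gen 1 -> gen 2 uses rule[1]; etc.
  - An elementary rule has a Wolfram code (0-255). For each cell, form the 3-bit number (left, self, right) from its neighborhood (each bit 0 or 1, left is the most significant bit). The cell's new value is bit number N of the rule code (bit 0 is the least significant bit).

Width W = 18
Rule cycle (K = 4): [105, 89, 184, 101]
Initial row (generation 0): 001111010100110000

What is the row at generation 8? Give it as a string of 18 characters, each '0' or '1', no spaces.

Answer: 111011011110011101

Derivation:
Gen 0: 001111010100110000
Gen 1 (rule 105): 101001101000110111
Gen 2 (rule 89): 000101100110110101
Gen 3 (rule 184): 000011010101101010
Gen 4 (rule 101): 111001111110111110
Gen 5 (rule 105): 101001000011100010
Gen 6 (rule 89): 000100111010111001
Gen 7 (rule 184): 000010110101110100
Gen 8 (rule 101): 111011011110011101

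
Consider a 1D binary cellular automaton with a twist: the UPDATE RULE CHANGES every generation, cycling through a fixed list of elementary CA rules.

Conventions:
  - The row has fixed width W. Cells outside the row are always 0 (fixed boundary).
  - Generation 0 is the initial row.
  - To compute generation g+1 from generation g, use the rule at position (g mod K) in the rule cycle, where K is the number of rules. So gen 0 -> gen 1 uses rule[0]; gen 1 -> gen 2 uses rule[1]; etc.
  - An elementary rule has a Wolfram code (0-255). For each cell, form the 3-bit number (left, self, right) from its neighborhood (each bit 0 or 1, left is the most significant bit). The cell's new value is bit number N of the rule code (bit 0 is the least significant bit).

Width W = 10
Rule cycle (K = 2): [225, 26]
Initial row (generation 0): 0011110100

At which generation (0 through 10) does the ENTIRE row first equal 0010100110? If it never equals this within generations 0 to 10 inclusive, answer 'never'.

Gen 0: 0011110100
Gen 1 (rule 225): 1001111001
Gen 2 (rule 26): 0111000110
Gen 3 (rule 225): 0011010010
Gen 4 (rule 26): 0110001101
Gen 5 (rule 225): 0010100110
Gen 6 (rule 26): 0100011101
Gen 7 (rule 225): 0001001110
Gen 8 (rule 26): 0010111001
Gen 9 (rule 225): 1001011000
Gen 10 (rule 26): 0110010100

Answer: 5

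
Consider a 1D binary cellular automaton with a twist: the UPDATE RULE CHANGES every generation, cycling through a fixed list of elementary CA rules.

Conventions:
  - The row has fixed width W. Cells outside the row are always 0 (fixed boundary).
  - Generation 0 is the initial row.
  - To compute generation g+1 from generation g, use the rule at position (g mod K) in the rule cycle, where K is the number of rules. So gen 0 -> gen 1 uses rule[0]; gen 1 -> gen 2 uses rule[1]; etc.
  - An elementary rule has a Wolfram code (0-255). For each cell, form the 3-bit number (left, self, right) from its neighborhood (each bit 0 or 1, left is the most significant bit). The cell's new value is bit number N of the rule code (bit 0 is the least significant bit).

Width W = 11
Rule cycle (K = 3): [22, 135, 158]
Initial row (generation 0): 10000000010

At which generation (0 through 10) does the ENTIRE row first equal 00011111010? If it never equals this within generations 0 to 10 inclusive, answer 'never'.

Answer: 2

Derivation:
Gen 0: 10000000010
Gen 1 (rule 22): 11000000111
Gen 2 (rule 135): 00011111010
Gen 3 (rule 158): 00111110011
Gen 4 (rule 22): 01000001100
Gen 5 (rule 135): 11011110001
Gen 6 (rule 158): 10011101011
Gen 7 (rule 22): 11100001000
Gen 8 (rule 135): 01001111011
Gen 9 (rule 158): 11111110010
Gen 10 (rule 22): 00000001111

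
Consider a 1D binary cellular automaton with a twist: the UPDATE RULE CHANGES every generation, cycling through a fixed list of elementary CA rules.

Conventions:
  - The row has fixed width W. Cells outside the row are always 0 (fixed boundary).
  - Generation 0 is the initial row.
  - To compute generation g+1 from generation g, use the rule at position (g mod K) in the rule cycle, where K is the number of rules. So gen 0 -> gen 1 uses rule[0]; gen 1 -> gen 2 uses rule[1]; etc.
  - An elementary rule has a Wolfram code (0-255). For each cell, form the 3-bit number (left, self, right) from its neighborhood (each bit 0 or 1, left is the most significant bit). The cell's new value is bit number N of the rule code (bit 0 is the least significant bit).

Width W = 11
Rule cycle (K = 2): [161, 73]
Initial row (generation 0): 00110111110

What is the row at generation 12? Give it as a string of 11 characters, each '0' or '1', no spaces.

Answer: 10001010001

Derivation:
Gen 0: 00110111110
Gen 1 (rule 161): 10001011100
Gen 2 (rule 73): 00100010101
Gen 3 (rule 161): 10001001010
Gen 4 (rule 73): 00100000000
Gen 5 (rule 161): 10001111111
Gen 6 (rule 73): 00101000001
Gen 7 (rule 161): 10010011100
Gen 8 (rule 73): 00000010101
Gen 9 (rule 161): 11111001010
Gen 10 (rule 73): 10001000000
Gen 11 (rule 161): 00100011111
Gen 12 (rule 73): 10001010001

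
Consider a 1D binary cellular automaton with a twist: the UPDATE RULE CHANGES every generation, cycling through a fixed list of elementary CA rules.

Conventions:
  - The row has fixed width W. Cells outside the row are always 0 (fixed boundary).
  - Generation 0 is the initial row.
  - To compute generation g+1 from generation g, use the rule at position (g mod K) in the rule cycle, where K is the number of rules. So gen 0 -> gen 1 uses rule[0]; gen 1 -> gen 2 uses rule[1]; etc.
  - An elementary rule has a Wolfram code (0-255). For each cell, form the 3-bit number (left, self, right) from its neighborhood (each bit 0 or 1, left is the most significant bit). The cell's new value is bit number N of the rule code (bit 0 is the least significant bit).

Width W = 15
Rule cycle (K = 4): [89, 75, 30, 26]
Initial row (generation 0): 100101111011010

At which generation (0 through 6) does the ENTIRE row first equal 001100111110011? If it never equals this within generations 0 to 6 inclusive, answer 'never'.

Gen 0: 100101111011010
Gen 1 (rule 89): 010001001011001
Gen 2 (rule 75): 100110010011010
Gen 3 (rule 30): 111101111110011
Gen 4 (rule 26): 100001000001110
Gen 5 (rule 89): 011100111101011
Gen 6 (rule 75): 110101100100011

Answer: never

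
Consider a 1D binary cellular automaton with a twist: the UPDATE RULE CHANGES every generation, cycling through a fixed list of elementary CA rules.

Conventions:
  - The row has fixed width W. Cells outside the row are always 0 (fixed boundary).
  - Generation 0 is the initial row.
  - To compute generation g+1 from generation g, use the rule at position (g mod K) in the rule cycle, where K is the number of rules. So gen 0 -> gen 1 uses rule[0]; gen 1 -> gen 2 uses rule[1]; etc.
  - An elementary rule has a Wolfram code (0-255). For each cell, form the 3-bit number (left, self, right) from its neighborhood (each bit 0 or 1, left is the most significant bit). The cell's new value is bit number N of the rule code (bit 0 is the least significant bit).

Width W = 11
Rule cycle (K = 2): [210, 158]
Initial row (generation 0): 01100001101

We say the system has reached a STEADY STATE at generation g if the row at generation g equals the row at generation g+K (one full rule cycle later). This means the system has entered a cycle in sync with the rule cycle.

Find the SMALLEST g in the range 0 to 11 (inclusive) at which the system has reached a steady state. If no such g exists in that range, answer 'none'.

Gen 0: 01100001101
Gen 1 (rule 210): 10110010100
Gen 2 (rule 158): 10101110110
Gen 3 (rule 210): 00000110011
Gen 4 (rule 158): 00001101110
Gen 5 (rule 210): 00010100111
Gen 6 (rule 158): 00110111110
Gen 7 (rule 210): 01010011111
Gen 8 (rule 158): 11011111110
Gen 9 (rule 210): 01001111111
Gen 10 (rule 158): 11111111110
Gen 11 (rule 210): 01111111111
Gen 12 (rule 158): 11111111110
Gen 13 (rule 210): 01111111111

Answer: 10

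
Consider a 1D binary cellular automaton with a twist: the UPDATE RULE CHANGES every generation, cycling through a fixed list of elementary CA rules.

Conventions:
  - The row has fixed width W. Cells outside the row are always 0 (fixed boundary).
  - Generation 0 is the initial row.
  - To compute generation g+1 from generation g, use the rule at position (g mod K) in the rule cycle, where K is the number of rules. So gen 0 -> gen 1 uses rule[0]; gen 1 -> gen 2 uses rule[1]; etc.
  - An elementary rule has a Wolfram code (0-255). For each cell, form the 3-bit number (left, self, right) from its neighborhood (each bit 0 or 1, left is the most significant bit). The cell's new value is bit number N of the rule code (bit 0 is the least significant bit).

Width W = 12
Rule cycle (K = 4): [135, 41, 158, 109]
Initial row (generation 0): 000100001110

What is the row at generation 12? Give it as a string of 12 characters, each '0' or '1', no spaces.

Answer: 100011101111

Derivation:
Gen 0: 000100001110
Gen 1 (rule 135): 111101110100
Gen 2 (rule 41): 100011001001
Gen 3 (rule 158): 110110111111
Gen 4 (rule 109): 111111100001
Gen 5 (rule 135): 011111001111
Gen 6 (rule 41): 010000001000
Gen 7 (rule 158): 111000011100
Gen 8 (rule 109): 101011010101
Gen 9 (rule 135): 101000010101
Gen 10 (rule 41): 010011001010
Gen 11 (rule 158): 111110111011
Gen 12 (rule 109): 100011101111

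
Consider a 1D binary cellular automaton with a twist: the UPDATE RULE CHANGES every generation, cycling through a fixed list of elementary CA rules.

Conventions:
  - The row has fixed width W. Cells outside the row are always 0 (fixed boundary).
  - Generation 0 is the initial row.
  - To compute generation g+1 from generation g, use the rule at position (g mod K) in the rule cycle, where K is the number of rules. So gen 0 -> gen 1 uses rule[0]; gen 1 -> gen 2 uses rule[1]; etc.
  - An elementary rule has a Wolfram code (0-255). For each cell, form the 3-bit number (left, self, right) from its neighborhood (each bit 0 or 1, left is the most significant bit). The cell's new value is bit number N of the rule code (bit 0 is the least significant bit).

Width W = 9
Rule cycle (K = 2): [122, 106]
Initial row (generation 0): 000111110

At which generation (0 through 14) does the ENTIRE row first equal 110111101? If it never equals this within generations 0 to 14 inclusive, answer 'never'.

Gen 0: 000111110
Gen 1 (rule 122): 001100011
Gen 2 (rule 106): 011100111
Gen 3 (rule 122): 110111101
Gen 4 (rule 106): 111100110
Gen 5 (rule 122): 100111111
Gen 6 (rule 106): 001100001
Gen 7 (rule 122): 011110010
Gen 8 (rule 106): 110010100
Gen 9 (rule 122): 111101010
Gen 10 (rule 106): 100110100
Gen 11 (rule 122): 011111010
Gen 12 (rule 106): 110001100
Gen 13 (rule 122): 111011110
Gen 14 (rule 106): 101110010

Answer: 3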